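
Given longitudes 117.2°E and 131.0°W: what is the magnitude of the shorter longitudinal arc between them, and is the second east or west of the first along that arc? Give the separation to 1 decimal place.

Raw difference: -131.0 − 117.2 = -248.2°.
Normalise into (−180°, 180°]: -248.2° + 360° = 111.8°.
Positive ⇒ the second point lies to the east; separation 111.8°.

111.8° east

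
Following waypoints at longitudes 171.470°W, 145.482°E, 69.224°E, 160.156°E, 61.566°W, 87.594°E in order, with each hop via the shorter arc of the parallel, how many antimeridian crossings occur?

Leg 1: -171.470° → +145.482°, shortest Δλ = -43.048° (west) — crosses 180°.
Leg 2: +145.482° → +69.224°, shortest Δλ = -76.258° (west) — does not cross 180°.
Leg 3: +69.224° → +160.156°, shortest Δλ = 90.932° (east) — does not cross 180°.
Leg 4: +160.156° → -61.566°, shortest Δλ = 138.278° (east) — crosses 180°.
Leg 5: -61.566° → +87.594°, shortest Δλ = 149.16° (east) — does not cross 180°.
Total crossings: 2.

2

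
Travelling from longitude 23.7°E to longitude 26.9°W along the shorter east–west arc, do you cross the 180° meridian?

Signed shortest Δλ = ((-26.9 − 23.7 + 180) mod 360) − 180 = -50.6°.
Going west by 50.6° from +23.7° reaches -26.9° without touching 180°.

No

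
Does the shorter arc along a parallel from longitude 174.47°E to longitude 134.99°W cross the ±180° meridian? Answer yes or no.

Naïve |-134.99 − 174.47| = 309.46° > 180°, so the shorter arc goes the other way round — across 180°.
Signed shortest Δλ = ((-134.99 − 174.47 + 180) mod 360) − 180 = 50.54°.
Going east by 50.54° from +174.47° passes through 180° before reaching -134.99°.

Yes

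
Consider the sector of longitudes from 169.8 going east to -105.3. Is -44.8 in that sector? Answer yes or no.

No

Band width going east from +169.8° to -105.3°: ((-105.3 − 169.8) mod 360) = 84.9°.
Offset of -44.8° east of the west edge: ((-44.8 − 169.8) mod 360) = 145.4°.
145.4° > 84.9° ⇒ outside.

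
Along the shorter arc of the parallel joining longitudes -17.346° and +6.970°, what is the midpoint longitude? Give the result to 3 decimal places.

-5.188°

Signed shortest Δλ from -17.346° to +6.970° is +24.316°.
Midpoint longitude = -17.346° + (+24.316°)/2 = -17.346° + 12.158° = -5.188°.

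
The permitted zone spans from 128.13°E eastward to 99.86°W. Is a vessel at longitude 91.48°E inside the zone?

Band width going east from +128.13° to -99.86°: ((-99.86 − 128.13) mod 360) = 132.01°.
Offset of +91.48° east of the west edge: ((91.48 − 128.13) mod 360) = 323.35°.
323.35° > 132.01° ⇒ outside.

No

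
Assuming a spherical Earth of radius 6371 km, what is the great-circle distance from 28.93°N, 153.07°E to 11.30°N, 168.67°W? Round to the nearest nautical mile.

2387 nmi

Δλ = -168.67 − 153.07 = -321.74°; wrapped into (−180°, 180°]: 38.26°.
Δφ = 11.30 − 28.93 = -17.63°.
a = sin²(Δφ/2) + cos φ₁ · cos φ₂ · sin²(Δλ/2) = 0.115656.
c = 2·atan2(√a, √(1−a)) = 0.69401 rad → d = 6371·c ≈ 4421.52 km ≈ 2387.43 nmi.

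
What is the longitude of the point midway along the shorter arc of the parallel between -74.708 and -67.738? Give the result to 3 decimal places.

Signed shortest Δλ from -74.708° to -67.738° is +6.970°.
Midpoint longitude = -74.708° + (+6.970°)/2 = -74.708° + 3.485° = -71.223°.

-71.223°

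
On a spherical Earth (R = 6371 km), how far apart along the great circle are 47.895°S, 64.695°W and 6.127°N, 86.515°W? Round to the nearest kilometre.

Δλ = -86.515 − -64.695 = -21.820°.
Δφ = 6.127 − -47.895 = 54.022°.
a = sin²(Δφ/2) + cos φ₁ · cos φ₂ · sin²(Δλ/2) = 0.230144.
c = 2·atan2(√a, √(1−a)) = 1.00070 rad → d = 6371·c ≈ 6375.47 km.

6375 km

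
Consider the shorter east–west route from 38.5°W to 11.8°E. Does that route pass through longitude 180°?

Signed shortest Δλ = ((11.8 − -38.5 + 180) mod 360) − 180 = 50.3°.
Going east by 50.3° from -38.5° reaches +11.8° without touching 180°.

No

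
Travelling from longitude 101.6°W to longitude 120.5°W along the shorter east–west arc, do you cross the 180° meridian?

No

Signed shortest Δλ = ((-120.5 − -101.6 + 180) mod 360) − 180 = -18.9°.
Going west by 18.9° from -101.6° reaches -120.5° without touching 180°.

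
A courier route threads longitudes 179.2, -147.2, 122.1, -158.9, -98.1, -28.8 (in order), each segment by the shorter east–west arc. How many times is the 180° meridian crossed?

3

Leg 1: +179.2° → -147.2°, shortest Δλ = 33.6° (east) — crosses 180°.
Leg 2: -147.2° → +122.1°, shortest Δλ = -90.7° (west) — crosses 180°.
Leg 3: +122.1° → -158.9°, shortest Δλ = 79.0° (east) — crosses 180°.
Leg 4: -158.9° → -98.1°, shortest Δλ = 60.8° (east) — does not cross 180°.
Leg 5: -98.1° → -28.8°, shortest Δλ = 69.3° (east) — does not cross 180°.
Total crossings: 3.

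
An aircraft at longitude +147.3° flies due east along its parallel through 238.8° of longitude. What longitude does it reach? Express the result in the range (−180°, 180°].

+26.1°

Start at +147.3°; shift +238.8° → +386.1°.
+386.1° lies outside (−180°, 180°]; subtract 360° → +26.1°.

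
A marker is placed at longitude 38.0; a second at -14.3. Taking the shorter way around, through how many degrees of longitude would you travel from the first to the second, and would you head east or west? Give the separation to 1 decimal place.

Raw difference: -14.3 − 38.0 = -52.3°.
Normalise into (−180°, 180°]: -52.3° stays -52.3°.
Negative ⇒ the second point lies to the west; separation 52.3°.

52.3° west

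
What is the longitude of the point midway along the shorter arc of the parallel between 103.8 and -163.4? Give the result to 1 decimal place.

+150.2°

Signed shortest Δλ from +103.8° to -163.4° is +92.8°.
Midpoint longitude = +103.8° + (+92.8°)/2 = +103.8° + 46.4° = +150.2°.
(The naïve average (+103.8 + -163.4)/2 = -29.8° is on the wrong side of the globe.)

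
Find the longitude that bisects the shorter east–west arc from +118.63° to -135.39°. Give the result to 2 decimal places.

Signed shortest Δλ from +118.63° to -135.39° is +105.98°.
Midpoint longitude = +118.63° + (+105.98°)/2 = +118.63° + 52.99° = +171.62°.
(The naïve average (+118.63 + -135.39)/2 = -8.38° is on the wrong side of the globe.)

+171.62°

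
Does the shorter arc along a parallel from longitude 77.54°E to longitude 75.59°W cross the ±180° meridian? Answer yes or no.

Signed shortest Δλ = ((-75.59 − 77.54 + 180) mod 360) − 180 = -153.13°.
Going west by 153.13° from +77.54° reaches -75.59° without touching 180°.

No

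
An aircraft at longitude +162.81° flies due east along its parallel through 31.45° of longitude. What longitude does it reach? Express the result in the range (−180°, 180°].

Start at +162.81°; shift +31.45° → +194.26°.
+194.26° lies outside (−180°, 180°]; subtract 360° → -165.74°.

-165.74°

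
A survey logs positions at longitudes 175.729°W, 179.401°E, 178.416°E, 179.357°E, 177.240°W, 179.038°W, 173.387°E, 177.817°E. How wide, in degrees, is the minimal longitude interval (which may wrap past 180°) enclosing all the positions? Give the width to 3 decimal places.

Sort the longitudes: -179.038°, -177.240°, -175.729°, +173.387°, +177.817°, +178.416°, +179.357°, +179.401°.
Eastward gaps between consecutive values (wrapping around): 1.798°, 1.511°, 349.116°, 4.430°, 0.599°, 0.941°, 0.044°, 1.561°.
Largest gap = 349.116° ⇒ minimal covering band is its complement: 360° − 349.116° = 10.884°.
Band runs from +173.387° eastward to -175.729°, crossing the antimeridian.

10.884°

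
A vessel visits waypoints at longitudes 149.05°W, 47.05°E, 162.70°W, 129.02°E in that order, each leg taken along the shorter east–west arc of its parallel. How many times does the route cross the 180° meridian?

Leg 1: -149.05° → +47.05°, shortest Δλ = -163.9° (west) — crosses 180°.
Leg 2: +47.05° → -162.70°, shortest Δλ = 150.25° (east) — crosses 180°.
Leg 3: -162.70° → +129.02°, shortest Δλ = -68.28° (west) — crosses 180°.
Total crossings: 3.

3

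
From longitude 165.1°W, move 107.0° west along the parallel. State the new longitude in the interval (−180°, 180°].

Start at -165.1°; shift −107.0° → -272.1°.
-272.1° lies outside (−180°, 180°]; add 360° → +87.9°.

87.9°E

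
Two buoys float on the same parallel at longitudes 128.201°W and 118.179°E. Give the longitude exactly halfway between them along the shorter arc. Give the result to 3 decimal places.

Signed shortest Δλ from -128.201° to +118.179° is -113.620°.
Midpoint longitude = -128.201° + (-113.620°)/2 = -128.201° − 56.810° = -185.011°.
Normalise into (−180°, 180°]: +174.989°.
(The naïve average (-128.201 + +118.179)/2 = -5.011° is on the wrong side of the globe.)

174.989°E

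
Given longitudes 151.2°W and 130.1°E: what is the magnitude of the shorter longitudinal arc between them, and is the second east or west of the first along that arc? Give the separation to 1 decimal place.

Raw difference: 130.1 − -151.2 = 281.3°.
Normalise into (−180°, 180°]: 281.3° − 360° = -78.7°.
Negative ⇒ the second point lies to the west; separation 78.7°.

78.7° west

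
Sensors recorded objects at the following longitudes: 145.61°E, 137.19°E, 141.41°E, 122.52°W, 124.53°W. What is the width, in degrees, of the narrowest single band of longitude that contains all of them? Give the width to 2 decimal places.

Sort the longitudes: -124.53°, -122.52°, +137.19°, +141.41°, +145.61°.
Eastward gaps between consecutive values (wrapping around): 2.01°, 259.71°, 4.22°, 4.20°, 89.86°.
Largest gap = 259.71° ⇒ minimal covering band is its complement: 360° − 259.71° = 100.29°.
Band runs from +137.19° eastward to -122.52°, crossing the antimeridian.

100.29°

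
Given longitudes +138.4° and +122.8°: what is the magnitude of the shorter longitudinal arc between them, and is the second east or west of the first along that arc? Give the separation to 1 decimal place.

Raw difference: 122.8 − 138.4 = -15.6°.
Normalise into (−180°, 180°]: -15.6° stays -15.6°.
Negative ⇒ the second point lies to the west; separation 15.6°.

15.6° west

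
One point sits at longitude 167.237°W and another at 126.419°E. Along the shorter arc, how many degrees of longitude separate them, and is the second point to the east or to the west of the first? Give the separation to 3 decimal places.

66.344° west

Raw difference: 126.419 − -167.237 = 293.656°.
Normalise into (−180°, 180°]: 293.656° − 360° = -66.344°.
Negative ⇒ the second point lies to the west; separation 66.344°.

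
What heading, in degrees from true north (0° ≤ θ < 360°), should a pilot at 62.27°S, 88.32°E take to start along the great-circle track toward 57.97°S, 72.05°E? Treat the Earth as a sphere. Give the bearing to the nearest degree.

291°

Δλ = 72.05 − 88.32 = -16.27°.
θ = atan2( sin Δλ · cos φ₂ , cos φ₁ · sin φ₂ − sin φ₁ · cos φ₂ · cos Δλ )
  = atan2(-0.14859, 0.05618) = -69.289° → normalised to [0°, 360°): 290.711°.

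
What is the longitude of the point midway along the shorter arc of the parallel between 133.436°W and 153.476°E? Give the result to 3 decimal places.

169.980°W

Signed shortest Δλ from -133.436° to +153.476° is -73.088°.
Midpoint longitude = -133.436° + (-73.088°)/2 = -133.436° − 36.544° = -169.980°.
(The naïve average (-133.436 + +153.476)/2 = 10.02° is on the wrong side of the globe.)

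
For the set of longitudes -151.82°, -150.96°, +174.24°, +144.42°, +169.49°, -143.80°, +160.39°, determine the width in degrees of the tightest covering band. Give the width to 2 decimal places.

71.78°

Sort the longitudes: -151.82°, -150.96°, -143.80°, +144.42°, +160.39°, +169.49°, +174.24°.
Eastward gaps between consecutive values (wrapping around): 0.86°, 7.16°, 288.22°, 15.97°, 9.10°, 4.75°, 33.94°.
Largest gap = 288.22° ⇒ minimal covering band is its complement: 360° − 288.22° = 71.78°.
Band runs from +144.42° eastward to -143.80°, crossing the antimeridian.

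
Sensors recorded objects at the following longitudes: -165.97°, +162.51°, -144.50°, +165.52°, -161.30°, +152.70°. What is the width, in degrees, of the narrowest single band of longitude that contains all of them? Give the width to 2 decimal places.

62.80°

Sort the longitudes: -165.97°, -161.30°, -144.50°, +152.70°, +162.51°, +165.52°.
Eastward gaps between consecutive values (wrapping around): 4.67°, 16.80°, 297.20°, 9.81°, 3.01°, 28.51°.
Largest gap = 297.20° ⇒ minimal covering band is its complement: 360° − 297.20° = 62.80°.
Band runs from +152.70° eastward to -144.50°, crossing the antimeridian.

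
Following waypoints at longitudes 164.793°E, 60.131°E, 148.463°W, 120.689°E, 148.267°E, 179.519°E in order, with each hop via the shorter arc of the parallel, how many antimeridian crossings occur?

2

Leg 1: +164.793° → +60.131°, shortest Δλ = -104.662° (west) — does not cross 180°.
Leg 2: +60.131° → -148.463°, shortest Δλ = 151.406° (east) — crosses 180°.
Leg 3: -148.463° → +120.689°, shortest Δλ = -90.848° (west) — crosses 180°.
Leg 4: +120.689° → +148.267°, shortest Δλ = 27.578° (east) — does not cross 180°.
Leg 5: +148.267° → +179.519°, shortest Δλ = 31.252° (east) — does not cross 180°.
Total crossings: 2.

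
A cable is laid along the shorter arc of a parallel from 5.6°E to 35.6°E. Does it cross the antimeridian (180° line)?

Signed shortest Δλ = ((35.6 − 5.6 + 180) mod 360) − 180 = 30.0°.
Going east by 30.0° from +5.6° reaches +35.6° without touching 180°.

No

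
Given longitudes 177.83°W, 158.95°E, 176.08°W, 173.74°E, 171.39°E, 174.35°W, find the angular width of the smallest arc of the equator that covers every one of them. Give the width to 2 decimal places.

Sort the longitudes: -177.83°, -176.08°, -174.35°, +158.95°, +171.39°, +173.74°.
Eastward gaps between consecutive values (wrapping around): 1.75°, 1.73°, 333.30°, 12.44°, 2.35°, 8.43°.
Largest gap = 333.30° ⇒ minimal covering band is its complement: 360° − 333.30° = 26.70°.
Band runs from +158.95° eastward to -174.35°, crossing the antimeridian.

26.70°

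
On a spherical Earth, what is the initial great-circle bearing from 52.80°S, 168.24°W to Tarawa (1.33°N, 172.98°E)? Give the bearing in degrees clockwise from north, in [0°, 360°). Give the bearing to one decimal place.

Δλ = 172.98 − -168.24 = 341.22°; wrapped into (−180°, 180°]: -18.78°.
θ = atan2( sin Δλ · cos φ₂ , cos φ₁ · sin φ₂ − sin φ₁ · cos φ₂ · cos Δλ )
  = atan2(-0.32185, 0.76795) = -22.738° → normalised to [0°, 360°): 337.262°.

337.3°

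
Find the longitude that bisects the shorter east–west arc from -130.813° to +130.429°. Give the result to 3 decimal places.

+179.808°

Signed shortest Δλ from -130.813° to +130.429° is -98.758°.
Midpoint longitude = -130.813° + (-98.758°)/2 = -130.813° − 49.379° = -180.192°.
Normalise into (−180°, 180°]: +179.808°.
(The naïve average (-130.813 + +130.429)/2 = -0.192° is on the wrong side of the globe.)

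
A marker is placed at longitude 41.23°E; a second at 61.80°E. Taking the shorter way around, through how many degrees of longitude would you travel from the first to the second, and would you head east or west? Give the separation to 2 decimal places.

20.57° east

Raw difference: 61.80 − 41.23 = 20.57°.
Normalise into (−180°, 180°]: 20.57° stays 20.57°.
Positive ⇒ the second point lies to the east; separation 20.57°.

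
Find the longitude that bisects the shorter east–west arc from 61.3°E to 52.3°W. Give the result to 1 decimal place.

4.5°E

Signed shortest Δλ from +61.3° to -52.3° is -113.6°.
Midpoint longitude = +61.3° + (-113.6°)/2 = +61.3° − 56.8° = +4.5°.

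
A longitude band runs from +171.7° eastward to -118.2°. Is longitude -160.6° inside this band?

Yes

Band width going east from +171.7° to -118.2°: ((-118.2 − 171.7) mod 360) = 70.1°.
Offset of -160.6° east of the west edge: ((-160.6 − 171.7) mod 360) = 27.7°.
27.7° ≤ 70.1° ⇒ inside.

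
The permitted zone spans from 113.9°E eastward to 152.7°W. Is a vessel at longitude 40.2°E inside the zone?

No

Band width going east from +113.9° to -152.7°: ((-152.7 − 113.9) mod 360) = 93.4°.
Offset of +40.2° east of the west edge: ((40.2 − 113.9) mod 360) = 286.3°.
286.3° > 93.4° ⇒ outside.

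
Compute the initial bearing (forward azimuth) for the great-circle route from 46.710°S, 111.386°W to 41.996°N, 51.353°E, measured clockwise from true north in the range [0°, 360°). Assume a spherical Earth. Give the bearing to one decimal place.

104.7°

Δλ = 51.353 − -111.386 = 162.739°.
θ = atan2( sin Δλ · cos φ₂ , cos φ₁ · sin φ₂ − sin φ₁ · cos φ₂ · cos Δλ )
  = atan2(0.22052, -0.05782) = 104.692° → normalised to [0°, 360°): 104.692°.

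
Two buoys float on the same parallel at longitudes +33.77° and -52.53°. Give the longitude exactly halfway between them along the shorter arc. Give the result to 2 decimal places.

Signed shortest Δλ from +33.77° to -52.53° is -86.30°.
Midpoint longitude = +33.77° + (-86.30°)/2 = +33.77° − 43.15° = -9.38°.

-9.38°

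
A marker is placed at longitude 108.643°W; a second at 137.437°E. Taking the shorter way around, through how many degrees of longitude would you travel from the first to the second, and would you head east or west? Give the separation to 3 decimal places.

Raw difference: 137.437 − -108.643 = 246.08°.
Normalise into (−180°, 180°]: 246.08° − 360° = -113.92°.
Negative ⇒ the second point lies to the west; separation 113.920°.

113.920° west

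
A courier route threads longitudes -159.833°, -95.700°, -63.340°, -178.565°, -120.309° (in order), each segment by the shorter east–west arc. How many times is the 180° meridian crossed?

0

Leg 1: -159.833° → -95.700°, shortest Δλ = 64.133° (east) — does not cross 180°.
Leg 2: -95.700° → -63.340°, shortest Δλ = 32.36° (east) — does not cross 180°.
Leg 3: -63.340° → -178.565°, shortest Δλ = -115.225° (west) — does not cross 180°.
Leg 4: -178.565° → -120.309°, shortest Δλ = 58.256° (east) — does not cross 180°.
Total crossings: 0.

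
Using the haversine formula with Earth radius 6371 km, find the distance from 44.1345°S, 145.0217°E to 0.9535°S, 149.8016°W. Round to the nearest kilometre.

7980 km

Δλ = -149.8016 − 145.0217 = -294.8233°; wrapped into (−180°, 180°]: 65.1767°.
Δφ = -0.9535 − -44.1345 = 43.1810°.
a = sin²(Δφ/2) + cos φ₁ · cos φ₂ · sin²(Δλ/2) = 0.343573.
c = 2·atan2(√a, √(1−a)) = 1.25260 rad → d = 6371·c ≈ 7980.31 km.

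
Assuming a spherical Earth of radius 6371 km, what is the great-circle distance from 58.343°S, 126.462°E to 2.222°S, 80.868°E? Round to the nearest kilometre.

Δλ = 80.868 − 126.462 = -45.594°.
Δφ = -2.222 − -58.343 = 56.121°.
a = sin²(Δφ/2) + cos φ₁ · cos φ₂ · sin²(Δλ/2) = 0.300014.
c = 2·atan2(√a, √(1−a)) = 1.15931 rad → d = 6371·c ≈ 7385.96 km.

7386 km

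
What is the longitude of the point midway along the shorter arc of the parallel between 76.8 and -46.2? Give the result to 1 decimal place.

+15.3°

Signed shortest Δλ from +76.8° to -46.2° is -123.0°.
Midpoint longitude = +76.8° + (-123.0°)/2 = +76.8° − 61.5° = +15.3°.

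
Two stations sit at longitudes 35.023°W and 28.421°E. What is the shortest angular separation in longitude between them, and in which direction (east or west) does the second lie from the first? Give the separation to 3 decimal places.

63.444° east

Raw difference: 28.421 − -35.023 = 63.444°.
Normalise into (−180°, 180°]: 63.444° stays 63.444°.
Positive ⇒ the second point lies to the east; separation 63.444°.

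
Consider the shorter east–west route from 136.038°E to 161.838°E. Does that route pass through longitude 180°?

No

Signed shortest Δλ = ((161.838 − 136.038 + 180) mod 360) − 180 = 25.8°.
Going east by 25.8° from +136.038° reaches +161.838° without touching 180°.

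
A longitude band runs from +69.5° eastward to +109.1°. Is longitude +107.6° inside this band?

Band width going east from +69.5° to +109.1°: ((109.1 − 69.5) mod 360) = 39.6°.
Offset of +107.6° east of the west edge: ((107.6 − 69.5) mod 360) = 38.1°.
38.1° ≤ 39.6° ⇒ inside.

Yes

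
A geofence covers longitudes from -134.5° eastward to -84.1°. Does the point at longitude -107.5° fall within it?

Yes

Band width going east from -134.5° to -84.1°: ((-84.1 − -134.5) mod 360) = 50.4°.
Offset of -107.5° east of the west edge: ((-107.5 − -134.5) mod 360) = 27.0°.
27.0° ≤ 50.4° ⇒ inside.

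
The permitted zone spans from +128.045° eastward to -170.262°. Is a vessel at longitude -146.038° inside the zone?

No

Band width going east from +128.045° to -170.262°: ((-170.262 − 128.045) mod 360) = 61.693°.
Offset of -146.038° east of the west edge: ((-146.038 − 128.045) mod 360) = 85.917°.
85.917° > 61.693° ⇒ outside.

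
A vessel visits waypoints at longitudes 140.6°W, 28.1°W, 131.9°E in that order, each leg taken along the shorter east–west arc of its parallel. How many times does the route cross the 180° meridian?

0

Leg 1: -140.6° → -28.1°, shortest Δλ = 112.5° (east) — does not cross 180°.
Leg 2: -28.1° → +131.9°, shortest Δλ = 160.0° (east) — does not cross 180°.
Total crossings: 0.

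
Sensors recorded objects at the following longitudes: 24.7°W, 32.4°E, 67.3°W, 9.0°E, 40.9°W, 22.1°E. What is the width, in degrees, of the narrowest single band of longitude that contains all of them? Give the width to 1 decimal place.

Sort the longitudes: -67.3°, -40.9°, -24.7°, +9.0°, +22.1°, +32.4°.
Eastward gaps between consecutive values (wrapping around): 26.4°, 16.2°, 33.7°, 13.1°, 10.3°, 260.3°.
Largest gap = 260.3° ⇒ minimal covering band is its complement: 360° − 260.3° = 99.7°.
Band runs from -67.3° eastward to +32.4°.

99.7°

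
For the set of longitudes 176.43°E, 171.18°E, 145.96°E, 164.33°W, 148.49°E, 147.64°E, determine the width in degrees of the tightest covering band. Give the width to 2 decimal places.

49.71°

Sort the longitudes: -164.33°, +145.96°, +147.64°, +148.49°, +171.18°, +176.43°.
Eastward gaps between consecutive values (wrapping around): 310.29°, 1.68°, 0.85°, 22.69°, 5.25°, 19.24°.
Largest gap = 310.29° ⇒ minimal covering band is its complement: 360° − 310.29° = 49.71°.
Band runs from +145.96° eastward to -164.33°, crossing the antimeridian.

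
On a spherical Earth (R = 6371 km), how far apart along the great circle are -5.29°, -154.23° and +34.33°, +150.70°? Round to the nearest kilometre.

Δλ = 150.70 − -154.23 = 304.93°; wrapped into (−180°, 180°]: -55.07°.
Δφ = 34.33 − -5.29 = 39.62°.
a = sin²(Δφ/2) + cos φ₁ · cos φ₂ · sin²(Δλ/2) = 0.290587.
c = 2·atan2(√a, √(1−a)) = 1.13864 rad → d = 6371·c ≈ 7254.31 km.

7254 km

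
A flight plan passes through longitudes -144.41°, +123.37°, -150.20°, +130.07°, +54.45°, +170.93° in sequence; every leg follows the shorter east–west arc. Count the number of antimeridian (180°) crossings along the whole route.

3

Leg 1: -144.41° → +123.37°, shortest Δλ = -92.22° (west) — crosses 180°.
Leg 2: +123.37° → -150.20°, shortest Δλ = 86.43° (east) — crosses 180°.
Leg 3: -150.20° → +130.07°, shortest Δλ = -79.73° (west) — crosses 180°.
Leg 4: +130.07° → +54.45°, shortest Δλ = -75.62° (west) — does not cross 180°.
Leg 5: +54.45° → +170.93°, shortest Δλ = 116.48° (east) — does not cross 180°.
Total crossings: 3.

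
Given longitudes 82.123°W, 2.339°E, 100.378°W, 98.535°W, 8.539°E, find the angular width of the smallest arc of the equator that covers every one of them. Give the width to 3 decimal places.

108.917°

Sort the longitudes: -100.378°, -98.535°, -82.123°, +2.339°, +8.539°.
Eastward gaps between consecutive values (wrapping around): 1.843°, 16.412°, 84.462°, 6.200°, 251.083°.
Largest gap = 251.083° ⇒ minimal covering band is its complement: 360° − 251.083° = 108.917°.
Band runs from -100.378° eastward to +8.539°.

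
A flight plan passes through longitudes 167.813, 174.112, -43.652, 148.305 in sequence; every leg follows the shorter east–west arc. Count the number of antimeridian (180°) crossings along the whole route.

2

Leg 1: +167.813° → +174.112°, shortest Δλ = 6.299° (east) — does not cross 180°.
Leg 2: +174.112° → -43.652°, shortest Δλ = 142.236° (east) — crosses 180°.
Leg 3: -43.652° → +148.305°, shortest Δλ = -168.043° (west) — crosses 180°.
Total crossings: 2.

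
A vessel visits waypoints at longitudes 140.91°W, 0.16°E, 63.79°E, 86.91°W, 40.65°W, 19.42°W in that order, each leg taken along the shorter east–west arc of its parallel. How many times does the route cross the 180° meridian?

0

Leg 1: -140.91° → +0.16°, shortest Δλ = 141.07° (east) — does not cross 180°.
Leg 2: +0.16° → +63.79°, shortest Δλ = 63.63° (east) — does not cross 180°.
Leg 3: +63.79° → -86.91°, shortest Δλ = -150.7° (west) — does not cross 180°.
Leg 4: -86.91° → -40.65°, shortest Δλ = 46.26° (east) — does not cross 180°.
Leg 5: -40.65° → -19.42°, shortest Δλ = 21.23° (east) — does not cross 180°.
Total crossings: 0.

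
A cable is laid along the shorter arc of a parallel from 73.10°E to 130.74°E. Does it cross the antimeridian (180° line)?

Signed shortest Δλ = ((130.74 − 73.10 + 180) mod 360) − 180 = 57.64°.
Going east by 57.64° from +73.10° reaches +130.74° without touching 180°.

No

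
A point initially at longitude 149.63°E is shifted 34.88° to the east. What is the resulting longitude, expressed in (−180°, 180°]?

175.49°W

Start at +149.63°; shift +34.88° → +184.51°.
+184.51° lies outside (−180°, 180°]; subtract 360° → -175.49°.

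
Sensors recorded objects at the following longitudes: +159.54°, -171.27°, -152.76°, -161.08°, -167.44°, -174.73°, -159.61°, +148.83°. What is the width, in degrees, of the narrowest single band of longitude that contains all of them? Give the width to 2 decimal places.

Sort the longitudes: -174.73°, -171.27°, -167.44°, -161.08°, -159.61°, -152.76°, +148.83°, +159.54°.
Eastward gaps between consecutive values (wrapping around): 3.46°, 3.83°, 6.36°, 1.47°, 6.85°, 301.59°, 10.71°, 25.73°.
Largest gap = 301.59° ⇒ minimal covering band is its complement: 360° − 301.59° = 58.41°.
Band runs from +148.83° eastward to -152.76°, crossing the antimeridian.

58.41°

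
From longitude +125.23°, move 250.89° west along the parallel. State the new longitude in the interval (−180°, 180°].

Start at +125.23°; shift −250.89° → -125.66°.
-125.66° already lies in (−180°, 180°].

-125.66°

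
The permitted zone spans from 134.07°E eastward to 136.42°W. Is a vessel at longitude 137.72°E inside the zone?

Band width going east from +134.07° to -136.42°: ((-136.42 − 134.07) mod 360) = 89.51°.
Offset of +137.72° east of the west edge: ((137.72 − 134.07) mod 360) = 3.65°.
3.65° ≤ 89.51° ⇒ inside.

Yes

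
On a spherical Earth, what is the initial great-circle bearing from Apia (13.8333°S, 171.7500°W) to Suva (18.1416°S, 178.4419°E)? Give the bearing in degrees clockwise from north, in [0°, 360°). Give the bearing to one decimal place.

Δλ = 178.4419 − -171.7500 = 350.1919°; wrapped into (−180°, 180°]: -9.8081°.
θ = atan2( sin Δλ · cos φ₂ , cos φ₁ · sin φ₂ − sin φ₁ · cos φ₂ · cos Δλ )
  = atan2(-0.16188, -0.07844) = -115.854° → normalised to [0°, 360°): 244.146°.

244.1°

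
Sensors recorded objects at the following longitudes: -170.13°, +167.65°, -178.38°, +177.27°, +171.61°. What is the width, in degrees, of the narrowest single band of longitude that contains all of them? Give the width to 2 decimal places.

22.22°

Sort the longitudes: -178.38°, -170.13°, +167.65°, +171.61°, +177.27°.
Eastward gaps between consecutive values (wrapping around): 8.25°, 337.78°, 3.96°, 5.66°, 4.35°.
Largest gap = 337.78° ⇒ minimal covering band is its complement: 360° − 337.78° = 22.22°.
Band runs from +167.65° eastward to -170.13°, crossing the antimeridian.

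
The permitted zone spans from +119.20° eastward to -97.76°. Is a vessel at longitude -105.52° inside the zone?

Yes

Band width going east from +119.20° to -97.76°: ((-97.76 − 119.20) mod 360) = 143.04°.
Offset of -105.52° east of the west edge: ((-105.52 − 119.20) mod 360) = 135.28°.
135.28° ≤ 143.04° ⇒ inside.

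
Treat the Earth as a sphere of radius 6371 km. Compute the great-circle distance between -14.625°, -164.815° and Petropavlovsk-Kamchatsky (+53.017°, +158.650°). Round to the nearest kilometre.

8292 km

Δλ = 158.650 − -164.815 = 323.465°; wrapped into (−180°, 180°]: -36.535°.
Δφ = 53.017 − -14.625 = 67.642°.
a = sin²(Δφ/2) + cos φ₁ · cos φ₂ · sin²(Δλ/2) = 0.366996.
c = 2·atan2(√a, √(1−a)) = 1.30155 rad → d = 6371·c ≈ 8292.15 km.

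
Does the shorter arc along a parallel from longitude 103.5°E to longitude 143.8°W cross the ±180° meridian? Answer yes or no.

Yes

Naïve |-143.8 − 103.5| = 247.3° > 180°, so the shorter arc goes the other way round — across 180°.
Signed shortest Δλ = ((-143.8 − 103.5 + 180) mod 360) − 180 = 112.7°.
Going east by 112.7° from +103.5° passes through 180° before reaching -143.8°.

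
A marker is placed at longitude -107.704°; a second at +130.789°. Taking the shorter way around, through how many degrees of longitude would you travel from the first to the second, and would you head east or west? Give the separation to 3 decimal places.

Raw difference: 130.789 − -107.704 = 238.493°.
Normalise into (−180°, 180°]: 238.493° − 360° = -121.507°.
Negative ⇒ the second point lies to the west; separation 121.507°.

121.507° west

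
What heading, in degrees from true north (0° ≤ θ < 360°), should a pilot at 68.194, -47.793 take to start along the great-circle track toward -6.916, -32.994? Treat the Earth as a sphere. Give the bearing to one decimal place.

164.8°

Δλ = -32.994 − -47.793 = 14.799°.
θ = atan2( sin Δλ · cos φ₂ , cos φ₁ · sin φ₂ − sin φ₁ · cos φ₂ · cos Δλ )
  = atan2(0.25357, -0.93585) = 164.840° → normalised to [0°, 360°): 164.840°.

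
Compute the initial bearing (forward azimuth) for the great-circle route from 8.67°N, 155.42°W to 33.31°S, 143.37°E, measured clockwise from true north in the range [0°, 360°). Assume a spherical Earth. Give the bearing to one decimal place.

Δλ = 143.37 − -155.42 = 298.79°; wrapped into (−180°, 180°]: -61.21°.
θ = atan2( sin Δλ · cos φ₂ , cos φ₁ · sin φ₂ − sin φ₁ · cos φ₂ · cos Δλ )
  = atan2(-0.73241, -0.60356) = -129.491° → normalised to [0°, 360°): 230.509°.

230.5°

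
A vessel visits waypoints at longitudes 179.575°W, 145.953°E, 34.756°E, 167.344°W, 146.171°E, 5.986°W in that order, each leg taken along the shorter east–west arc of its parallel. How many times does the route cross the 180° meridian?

3

Leg 1: -179.575° → +145.953°, shortest Δλ = -34.472° (west) — crosses 180°.
Leg 2: +145.953° → +34.756°, shortest Δλ = -111.197° (west) — does not cross 180°.
Leg 3: +34.756° → -167.344°, shortest Δλ = 157.9° (east) — crosses 180°.
Leg 4: -167.344° → +146.171°, shortest Δλ = -46.485° (west) — crosses 180°.
Leg 5: +146.171° → -5.986°, shortest Δλ = -152.157° (west) — does not cross 180°.
Total crossings: 3.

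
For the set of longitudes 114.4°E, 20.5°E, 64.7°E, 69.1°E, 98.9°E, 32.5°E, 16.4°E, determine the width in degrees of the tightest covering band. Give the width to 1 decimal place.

98.0°

Sort the longitudes: +16.4°, +20.5°, +32.5°, +64.7°, +69.1°, +98.9°, +114.4°.
Eastward gaps between consecutive values (wrapping around): 4.1°, 12.0°, 32.2°, 4.4°, 29.8°, 15.5°, 262.0°.
Largest gap = 262.0° ⇒ minimal covering band is its complement: 360° − 262.0° = 98.0°.
Band runs from +16.4° eastward to +114.4°.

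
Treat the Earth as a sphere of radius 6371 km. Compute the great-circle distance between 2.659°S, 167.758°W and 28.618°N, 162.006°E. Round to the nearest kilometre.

4744 km

Δλ = 162.006 − -167.758 = 329.764°; wrapped into (−180°, 180°]: -30.236°.
Δφ = 28.618 − -2.659 = 31.277°.
a = sin²(Δφ/2) + cos φ₁ · cos φ₂ · sin²(Δλ/2) = 0.132313.
c = 2·atan2(√a, √(1−a)) = 0.74458 rad → d = 6371·c ≈ 4743.70 km.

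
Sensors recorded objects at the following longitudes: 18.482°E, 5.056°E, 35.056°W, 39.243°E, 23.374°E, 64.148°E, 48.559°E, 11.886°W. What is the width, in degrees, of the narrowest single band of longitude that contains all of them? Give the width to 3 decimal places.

Sort the longitudes: -35.056°, -11.886°, +5.056°, +18.482°, +23.374°, +39.243°, +48.559°, +64.148°.
Eastward gaps between consecutive values (wrapping around): 23.170°, 16.942°, 13.426°, 4.892°, 15.869°, 9.316°, 15.589°, 260.796°.
Largest gap = 260.796° ⇒ minimal covering band is its complement: 360° − 260.796° = 99.204°.
Band runs from -35.056° eastward to +64.148°.

99.204°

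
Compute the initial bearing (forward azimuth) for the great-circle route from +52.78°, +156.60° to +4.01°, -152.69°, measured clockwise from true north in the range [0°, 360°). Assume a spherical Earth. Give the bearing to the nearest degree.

Δλ = -152.69 − 156.60 = -309.29°; wrapped into (−180°, 180°]: 50.71°.
θ = atan2( sin Δλ · cos φ₂ , cos φ₁ · sin φ₂ − sin φ₁ · cos φ₂ · cos Δλ )
  = atan2(0.77206, -0.46073) = 120.827° → normalised to [0°, 360°): 120.827°.

121°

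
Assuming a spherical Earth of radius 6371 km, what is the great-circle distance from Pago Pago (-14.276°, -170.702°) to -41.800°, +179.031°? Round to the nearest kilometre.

Δλ = 179.031 − -170.702 = 349.733°; wrapped into (−180°, 180°]: -10.267°.
Δφ = -41.800 − -14.276 = -27.524°.
a = sin²(Δφ/2) + cos φ₁ · cos φ₂ · sin²(Δλ/2) = 0.062375.
c = 2·atan2(√a, √(1−a)) = 0.50485 rad → d = 6371·c ≈ 3216.37 km.

3216 km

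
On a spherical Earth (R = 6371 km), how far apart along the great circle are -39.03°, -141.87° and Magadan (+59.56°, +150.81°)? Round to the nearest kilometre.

Δλ = 150.81 − -141.87 = 292.68°; wrapped into (−180°, 180°]: -67.32°.
Δφ = 59.56 − -39.03 = 98.59°.
a = sin²(Δφ/2) + cos φ₁ · cos φ₂ · sin²(Δλ/2) = 0.695587.
c = 2·atan2(√a, √(1−a)) = 1.97270 rad → d = 6371·c ≈ 12568.09 km.

12568 km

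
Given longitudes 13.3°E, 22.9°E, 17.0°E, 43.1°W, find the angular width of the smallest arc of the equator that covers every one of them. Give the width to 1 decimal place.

66.0°

Sort the longitudes: -43.1°, +13.3°, +17.0°, +22.9°.
Eastward gaps between consecutive values (wrapping around): 56.4°, 3.7°, 5.9°, 294.0°.
Largest gap = 294.0° ⇒ minimal covering band is its complement: 360° − 294.0° = 66.0°.
Band runs from -43.1° eastward to +22.9°.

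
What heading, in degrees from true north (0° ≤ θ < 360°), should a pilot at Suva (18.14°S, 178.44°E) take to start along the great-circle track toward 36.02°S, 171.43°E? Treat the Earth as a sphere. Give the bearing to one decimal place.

Δλ = 171.43 − 178.44 = -7.01°.
θ = atan2( sin Δλ · cos φ₂ , cos φ₁ · sin φ₂ − sin φ₁ · cos φ₂ · cos Δλ )
  = atan2(-0.09871, -0.30891) = -162.279° → normalised to [0°, 360°): 197.721°.

197.7°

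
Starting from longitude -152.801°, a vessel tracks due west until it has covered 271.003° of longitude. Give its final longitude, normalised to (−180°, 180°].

-63.804°

Start at -152.801°; shift −271.003° → -423.804°.
-423.804° lies outside (−180°, 180°]; add 360° → -63.804°.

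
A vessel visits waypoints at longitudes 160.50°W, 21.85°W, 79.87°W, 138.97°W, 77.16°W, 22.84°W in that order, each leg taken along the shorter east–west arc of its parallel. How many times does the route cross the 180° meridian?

Leg 1: -160.50° → -21.85°, shortest Δλ = 138.65° (east) — does not cross 180°.
Leg 2: -21.85° → -79.87°, shortest Δλ = -58.02° (west) — does not cross 180°.
Leg 3: -79.87° → -138.97°, shortest Δλ = -59.1° (west) — does not cross 180°.
Leg 4: -138.97° → -77.16°, shortest Δλ = 61.81° (east) — does not cross 180°.
Leg 5: -77.16° → -22.84°, shortest Δλ = 54.32° (east) — does not cross 180°.
Total crossings: 0.

0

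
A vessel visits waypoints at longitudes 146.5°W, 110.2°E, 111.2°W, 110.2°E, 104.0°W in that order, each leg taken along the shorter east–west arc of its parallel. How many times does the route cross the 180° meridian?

Leg 1: -146.5° → +110.2°, shortest Δλ = -103.3° (west) — crosses 180°.
Leg 2: +110.2° → -111.2°, shortest Δλ = 138.6° (east) — crosses 180°.
Leg 3: -111.2° → +110.2°, shortest Δλ = -138.6° (west) — crosses 180°.
Leg 4: +110.2° → -104.0°, shortest Δλ = 145.8° (east) — crosses 180°.
Total crossings: 4.

4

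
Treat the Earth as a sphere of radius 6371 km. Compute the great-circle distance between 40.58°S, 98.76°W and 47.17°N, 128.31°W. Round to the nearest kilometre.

Δλ = -128.31 − -98.76 = -29.55°.
Δφ = 47.17 − -40.58 = 87.75°.
a = sin²(Δφ/2) + cos φ₁ · cos φ₂ · sin²(Δλ/2) = 0.513950.
c = 2·atan2(√a, √(1−a)) = 1.59870 rad → d = 6371·c ≈ 10185.32 km.

10185 km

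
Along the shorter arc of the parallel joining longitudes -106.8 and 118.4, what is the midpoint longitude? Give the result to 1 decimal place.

Signed shortest Δλ from -106.8° to +118.4° is -134.8°.
Midpoint longitude = -106.8° + (-134.8°)/2 = -106.8° − 67.4° = -174.2°.
(The naïve average (-106.8 + +118.4)/2 = 5.8° is on the wrong side of the globe.)

-174.2°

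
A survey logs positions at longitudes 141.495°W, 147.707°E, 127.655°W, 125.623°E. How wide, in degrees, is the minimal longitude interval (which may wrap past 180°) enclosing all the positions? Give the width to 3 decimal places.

Sort the longitudes: -141.495°, -127.655°, +125.623°, +147.707°.
Eastward gaps between consecutive values (wrapping around): 13.840°, 253.278°, 22.084°, 70.798°.
Largest gap = 253.278° ⇒ minimal covering band is its complement: 360° − 253.278° = 106.722°.
Band runs from +125.623° eastward to -127.655°, crossing the antimeridian.

106.722°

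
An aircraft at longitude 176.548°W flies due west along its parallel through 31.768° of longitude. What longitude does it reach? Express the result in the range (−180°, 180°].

151.684°E

Start at -176.548°; shift −31.768° → -208.316°.
-208.316° lies outside (−180°, 180°]; add 360° → +151.684°.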